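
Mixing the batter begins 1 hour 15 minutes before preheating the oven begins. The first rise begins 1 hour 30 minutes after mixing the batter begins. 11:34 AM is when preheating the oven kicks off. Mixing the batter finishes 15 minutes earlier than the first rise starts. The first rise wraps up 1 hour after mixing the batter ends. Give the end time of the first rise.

Mixing the batter starts at 11:34 AM − 75 min = 10:19 AM.
The first rise starts at 10:19 AM + 90 min = 11:49 AM.
Mixing the batter ends at 11:49 AM − 15 min = 11:34 AM.
The first rise ends at 11:34 AM + 60 min = 12:34 PM.

12:34 PM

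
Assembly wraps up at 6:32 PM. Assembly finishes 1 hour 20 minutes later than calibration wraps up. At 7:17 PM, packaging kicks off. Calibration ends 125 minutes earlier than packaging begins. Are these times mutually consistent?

Yes

Calibration ends at 7:17 PM − 125 min = 5:12 PM.
Assembly ends at 5:12 PM + 80 min = 6:32 PM.
That matches the stated 6:32 PM, so the schedule is consistent.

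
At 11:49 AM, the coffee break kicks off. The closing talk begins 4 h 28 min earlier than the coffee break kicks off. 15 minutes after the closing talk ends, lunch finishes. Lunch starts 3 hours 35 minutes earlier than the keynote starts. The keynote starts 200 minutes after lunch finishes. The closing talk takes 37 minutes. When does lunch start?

7:58 AM

The closing talk starts at 11:49 AM − 268 min = 7:21 AM.
The closing talk ends at 7:21 AM + 37 min = 7:58 AM.
Lunch ends at 7:58 AM + 15 min = 8:13 AM.
The keynote starts at 8:13 AM + 200 min = 11:33 AM.
Lunch starts at 11:33 AM − 215 min = 7:58 AM.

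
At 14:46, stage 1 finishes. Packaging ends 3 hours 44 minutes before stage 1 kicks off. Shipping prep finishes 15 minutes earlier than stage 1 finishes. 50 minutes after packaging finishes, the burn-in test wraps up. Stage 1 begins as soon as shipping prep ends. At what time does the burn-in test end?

Shipping prep ends at 14:46 − 15 min = 14:31.
So stage 1 starts at 14:31.
Packaging ends at 14:31 − 224 min = 10:47.
The burn-in test ends at 10:47 + 50 min = 11:37.

11:37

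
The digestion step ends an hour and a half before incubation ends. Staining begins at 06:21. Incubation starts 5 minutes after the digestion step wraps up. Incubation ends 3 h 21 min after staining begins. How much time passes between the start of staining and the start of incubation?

Incubation ends at 06:21 + 201 min = 09:42.
The digestion step ends at 09:42 − 90 min = 08:12.
Incubation starts at 08:12 + 5 min = 08:17.
From 06:21 to 08:17 is 1 hour 56 minutes.

1 hour 56 minutes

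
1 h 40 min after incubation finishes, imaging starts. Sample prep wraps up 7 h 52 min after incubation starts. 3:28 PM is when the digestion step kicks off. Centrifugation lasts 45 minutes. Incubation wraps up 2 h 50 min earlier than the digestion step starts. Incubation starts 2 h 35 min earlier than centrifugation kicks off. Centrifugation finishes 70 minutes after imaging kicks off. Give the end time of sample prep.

8:00 PM

Incubation ends at 3:28 PM − 170 min = 12:38 PM.
Imaging starts at 12:38 PM + 100 min = 2:18 PM.
Centrifugation ends at 2:18 PM + 70 min = 3:28 PM.
Centrifugation starts at 3:28 PM − 45 min = 2:43 PM.
Incubation starts at 2:43 PM − 155 min = 12:08 PM.
Sample prep ends at 12:08 PM + 472 min = 8:00 PM.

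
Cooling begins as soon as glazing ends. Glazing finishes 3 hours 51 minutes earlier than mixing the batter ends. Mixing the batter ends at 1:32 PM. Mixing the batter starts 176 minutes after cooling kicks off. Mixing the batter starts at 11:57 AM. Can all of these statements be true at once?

No

Glazing ends at 1:32 PM − 231 min = 9:41 AM.
So cooling starts at 9:41 AM.
Mixing the batter starts at 9:41 AM + 176 min = 12:37 PM.
But mixing the batter is also said to start at 11:57 AM — a 40-minute conflict.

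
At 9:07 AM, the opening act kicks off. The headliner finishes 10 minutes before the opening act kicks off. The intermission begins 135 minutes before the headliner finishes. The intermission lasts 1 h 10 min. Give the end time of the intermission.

7:52 AM

The headliner ends at 9:07 AM − 10 min = 8:57 AM.
The intermission starts at 8:57 AM − 135 min = 6:42 AM.
The intermission ends at 6:42 AM + 70 min = 7:52 AM.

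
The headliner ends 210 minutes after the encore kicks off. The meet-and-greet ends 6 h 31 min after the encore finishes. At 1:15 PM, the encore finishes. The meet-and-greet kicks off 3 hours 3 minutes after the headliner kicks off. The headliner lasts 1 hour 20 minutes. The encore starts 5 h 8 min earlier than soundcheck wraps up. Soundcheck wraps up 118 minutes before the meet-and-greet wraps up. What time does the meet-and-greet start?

5:53 PM

The meet-and-greet ends at 1:15 PM + 391 min = 7:46 PM.
Soundcheck ends at 7:46 PM − 118 min = 5:48 PM.
The encore starts at 5:48 PM − 308 min = 12:40 PM.
The headliner ends at 12:40 PM + 210 min = 4:10 PM.
The headliner starts at 4:10 PM − 80 min = 2:50 PM.
The meet-and-greet starts at 2:50 PM + 183 min = 5:53 PM.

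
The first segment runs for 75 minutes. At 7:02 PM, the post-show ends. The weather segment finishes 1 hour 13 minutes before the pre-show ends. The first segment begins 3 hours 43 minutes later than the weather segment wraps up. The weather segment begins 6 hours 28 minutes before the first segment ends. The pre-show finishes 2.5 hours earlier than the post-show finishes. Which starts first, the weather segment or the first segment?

The pre-show ends at 7:02 PM − 150 min = 4:32 PM.
The weather segment ends at 4:32 PM − 73 min = 3:19 PM.
The first segment starts at 3:19 PM + 223 min = 7:02 PM.
The first segment ends at 7:02 PM + 75 min = 8:17 PM.
The weather segment starts at 8:17 PM − 388 min = 1:49 PM.
The weather segment starts at 1:49 PM and the first segment starts at 7:02 PM, so the weather segment is first.

the weather segment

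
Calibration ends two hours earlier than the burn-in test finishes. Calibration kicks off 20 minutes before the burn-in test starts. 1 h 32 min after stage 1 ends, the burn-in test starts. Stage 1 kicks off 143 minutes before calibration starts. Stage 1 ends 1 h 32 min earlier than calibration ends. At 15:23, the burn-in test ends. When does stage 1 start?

10:40

Calibration ends at 15:23 − 120 min = 13:23.
Stage 1 ends at 13:23 − 92 min = 11:51.
The burn-in test starts at 11:51 + 92 min = 13:23.
Calibration starts at 13:23 − 20 min = 13:03.
Stage 1 starts at 13:03 − 143 min = 10:40.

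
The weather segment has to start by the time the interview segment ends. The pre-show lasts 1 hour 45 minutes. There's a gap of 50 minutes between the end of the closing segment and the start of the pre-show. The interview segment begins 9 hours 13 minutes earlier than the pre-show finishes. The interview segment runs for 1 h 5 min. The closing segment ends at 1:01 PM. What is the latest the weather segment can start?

The pre-show starts at 1:01 PM + 50 min = 1:51 PM.
The pre-show ends at 1:51 PM + 105 min = 3:36 PM.
The interview segment starts at 3:36 PM − 553 min = 6:23 AM.
The interview segment ends at 6:23 AM + 65 min = 7:28 AM.
The weather segment is bounded by the interview segment, so the latest it can start is 7:28 AM.

7:28 AM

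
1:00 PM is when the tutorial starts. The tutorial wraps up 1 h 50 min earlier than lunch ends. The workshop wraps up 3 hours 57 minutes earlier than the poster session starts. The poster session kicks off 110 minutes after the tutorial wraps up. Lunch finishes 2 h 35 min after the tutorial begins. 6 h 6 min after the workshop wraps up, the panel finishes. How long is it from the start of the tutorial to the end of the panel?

Lunch ends at 1:00 PM + 155 min = 3:35 PM.
The tutorial ends at 3:35 PM − 110 min = 1:45 PM.
The poster session starts at 1:45 PM + 110 min = 3:35 PM.
The workshop ends at 3:35 PM − 237 min = 11:38 AM.
The panel ends at 11:38 AM + 366 min = 5:44 PM.
From 1:00 PM to 5:44 PM is 4 hours 44 minutes.

4 hours 44 minutes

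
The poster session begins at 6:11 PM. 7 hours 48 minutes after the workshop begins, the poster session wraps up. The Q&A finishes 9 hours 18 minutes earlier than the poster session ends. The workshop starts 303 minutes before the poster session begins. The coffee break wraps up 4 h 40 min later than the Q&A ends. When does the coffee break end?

The workshop starts at 6:11 PM − 303 min = 1:08 PM.
The poster session ends at 1:08 PM + 468 min = 8:56 PM.
The Q&A ends at 8:56 PM − 558 min = 11:38 AM.
The coffee break ends at 11:38 AM + 280 min = 4:18 PM.

4:18 PM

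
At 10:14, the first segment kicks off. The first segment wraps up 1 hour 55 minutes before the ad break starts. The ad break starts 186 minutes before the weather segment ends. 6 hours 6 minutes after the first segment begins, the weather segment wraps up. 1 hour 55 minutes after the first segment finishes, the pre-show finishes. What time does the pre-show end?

The weather segment ends at 10:14 + 366 min = 16:20.
The ad break starts at 16:20 − 186 min = 13:14.
The first segment ends at 13:14 − 115 min = 11:19.
The pre-show ends at 11:19 + 115 min = 13:14.

13:14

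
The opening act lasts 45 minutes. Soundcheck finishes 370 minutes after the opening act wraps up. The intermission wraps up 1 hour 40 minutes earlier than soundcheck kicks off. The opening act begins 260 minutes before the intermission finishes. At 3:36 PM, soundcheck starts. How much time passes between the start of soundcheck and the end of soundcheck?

The intermission ends at 3:36 PM − 100 min = 1:56 PM.
The opening act starts at 1:56 PM − 260 min = 9:36 AM.
The opening act ends at 9:36 AM + 45 min = 10:21 AM.
Soundcheck ends at 10:21 AM + 370 min = 4:31 PM.
From 3:36 PM to 4:31 PM is 55 minutes.

55 minutes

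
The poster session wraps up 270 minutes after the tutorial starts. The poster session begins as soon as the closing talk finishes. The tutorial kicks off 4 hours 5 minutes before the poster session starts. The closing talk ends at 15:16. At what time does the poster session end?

15:41

The poster session starts at 15:16.
The tutorial starts at 15:16 − 245 min = 11:11.
The poster session ends at 11:11 + 270 min = 15:41.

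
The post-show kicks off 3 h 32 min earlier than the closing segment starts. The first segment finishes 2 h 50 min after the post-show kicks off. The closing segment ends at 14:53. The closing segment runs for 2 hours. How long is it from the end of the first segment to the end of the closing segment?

2 h 42 min

The closing segment starts at 14:53 − 120 min = 12:53.
The post-show starts at 12:53 − 212 min = 09:21.
The first segment ends at 09:21 + 170 min = 12:11.
From 12:11 to 14:53 is 2 h 42 min.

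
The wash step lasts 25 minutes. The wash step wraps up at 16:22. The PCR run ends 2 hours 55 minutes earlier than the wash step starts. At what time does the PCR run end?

13:02

The wash step starts at 16:22 − 25 min = 15:57.
The PCR run ends at 15:57 − 175 min = 13:02.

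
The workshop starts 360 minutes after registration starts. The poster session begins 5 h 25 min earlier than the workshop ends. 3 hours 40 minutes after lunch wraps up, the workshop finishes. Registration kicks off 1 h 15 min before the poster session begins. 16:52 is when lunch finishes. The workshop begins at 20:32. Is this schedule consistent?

The workshop ends at 16:52 + 220 min = 20:32.
The poster session starts at 20:32 − 325 min = 15:07.
Registration starts at 15:07 − 75 min = 13:52.
The workshop starts at 13:52 + 360 min = 19:52.
But the workshop is also said to start at 20:32 — a 40-minute conflict.

No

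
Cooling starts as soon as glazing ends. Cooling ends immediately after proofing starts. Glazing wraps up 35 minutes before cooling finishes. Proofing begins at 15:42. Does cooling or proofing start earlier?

cooling

Cooling ends at 15:42.
Glazing ends at 15:42 − 35 min = 15:07.
So cooling starts at 15:07.
Cooling starts at 15:07 and proofing starts at 15:42, so cooling is first.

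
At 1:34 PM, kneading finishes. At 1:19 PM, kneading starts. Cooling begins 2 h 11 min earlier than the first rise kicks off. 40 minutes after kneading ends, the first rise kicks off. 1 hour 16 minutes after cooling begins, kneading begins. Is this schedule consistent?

The first rise starts at 1:34 PM + 40 min = 2:14 PM.
Cooling starts at 2:14 PM − 131 min = 12:03 PM.
Kneading starts at 12:03 PM + 76 min = 1:19 PM.
That matches the stated 1:19 PM, so the schedule is consistent.

Yes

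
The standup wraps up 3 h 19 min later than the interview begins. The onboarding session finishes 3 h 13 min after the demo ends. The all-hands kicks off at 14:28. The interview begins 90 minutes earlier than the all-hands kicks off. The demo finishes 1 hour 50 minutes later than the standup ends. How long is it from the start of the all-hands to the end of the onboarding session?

The interview starts at 14:28 − 90 min = 12:58.
The standup ends at 12:58 + 199 min = 16:17.
The demo ends at 16:17 + 110 min = 18:07.
The onboarding session ends at 18:07 + 193 min = 21:20.
From 14:28 to 21:20 is 6 h 52 min.

6 h 52 min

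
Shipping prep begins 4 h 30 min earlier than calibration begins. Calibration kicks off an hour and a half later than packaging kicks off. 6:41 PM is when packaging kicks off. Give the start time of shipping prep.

Calibration starts at 6:41 PM + 90 min = 8:11 PM.
Shipping prep starts at 8:11 PM − 270 min = 3:41 PM.

3:41 PM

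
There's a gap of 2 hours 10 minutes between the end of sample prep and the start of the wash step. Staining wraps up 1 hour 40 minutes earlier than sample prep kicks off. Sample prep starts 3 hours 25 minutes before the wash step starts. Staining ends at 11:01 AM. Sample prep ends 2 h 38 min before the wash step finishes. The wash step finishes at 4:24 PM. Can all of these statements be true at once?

Sample prep ends at 4:24 PM − 158 min = 1:46 PM.
The wash step starts at 1:46 PM + 130 min = 3:56 PM.
Sample prep starts at 3:56 PM − 205 min = 12:31 PM.
Staining ends at 12:31 PM − 100 min = 10:51 AM.
But staining is also said to end at 11:01 AM — a 10-minute conflict.

No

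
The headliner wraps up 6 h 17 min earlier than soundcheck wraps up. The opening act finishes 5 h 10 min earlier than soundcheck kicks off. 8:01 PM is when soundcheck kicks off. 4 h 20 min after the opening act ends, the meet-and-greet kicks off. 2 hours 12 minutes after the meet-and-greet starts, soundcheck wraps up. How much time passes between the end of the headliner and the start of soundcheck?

4 h 55 min

The opening act ends at 8:01 PM − 310 min = 2:51 PM.
The meet-and-greet starts at 2:51 PM + 260 min = 7:11 PM.
Soundcheck ends at 7:11 PM + 132 min = 9:23 PM.
The headliner ends at 9:23 PM − 377 min = 3:06 PM.
From 3:06 PM to 8:01 PM is 4 h 55 min.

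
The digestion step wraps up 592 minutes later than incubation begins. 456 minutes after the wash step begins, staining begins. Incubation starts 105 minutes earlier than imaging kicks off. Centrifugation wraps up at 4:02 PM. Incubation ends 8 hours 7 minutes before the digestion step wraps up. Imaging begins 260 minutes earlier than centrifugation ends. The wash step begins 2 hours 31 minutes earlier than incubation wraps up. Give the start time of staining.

Imaging starts at 4:02 PM − 260 min = 11:42 AM.
Incubation starts at 11:42 AM − 105 min = 9:57 AM.
The digestion step ends at 9:57 AM + 592 min = 7:49 PM.
Incubation ends at 7:49 PM − 487 min = 11:42 AM.
The wash step starts at 11:42 AM − 151 min = 9:11 AM.
Staining starts at 9:11 AM + 456 min = 4:47 PM.

4:47 PM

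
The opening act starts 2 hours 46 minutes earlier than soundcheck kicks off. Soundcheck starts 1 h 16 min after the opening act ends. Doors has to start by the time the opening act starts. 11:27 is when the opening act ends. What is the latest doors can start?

09:57

Soundcheck starts at 11:27 + 76 min = 12:43.
The opening act starts at 12:43 − 166 min = 09:57.
Doors is bounded by the opening act, so the latest it can start is 09:57.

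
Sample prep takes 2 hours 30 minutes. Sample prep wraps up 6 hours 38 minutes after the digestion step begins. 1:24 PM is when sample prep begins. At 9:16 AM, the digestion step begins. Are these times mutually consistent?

Yes

Sample prep ends at 9:16 AM + 398 min = 3:54 PM.
Sample prep starts at 3:54 PM − 150 min = 1:24 PM.
That matches the stated 1:24 PM, so the schedule is consistent.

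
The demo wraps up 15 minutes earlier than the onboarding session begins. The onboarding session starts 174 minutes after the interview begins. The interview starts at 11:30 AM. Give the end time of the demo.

The onboarding session starts at 11:30 AM + 174 min = 2:24 PM.
The demo ends at 2:24 PM − 15 min = 2:09 PM.

2:09 PM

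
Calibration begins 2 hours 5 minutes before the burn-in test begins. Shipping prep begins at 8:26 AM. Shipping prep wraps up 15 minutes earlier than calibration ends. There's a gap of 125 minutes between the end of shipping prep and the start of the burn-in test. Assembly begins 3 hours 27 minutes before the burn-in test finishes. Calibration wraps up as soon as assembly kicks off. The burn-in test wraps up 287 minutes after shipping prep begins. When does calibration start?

The burn-in test ends at 8:26 AM + 287 min = 1:13 PM.
Assembly starts at 1:13 PM − 207 min = 9:46 AM.
So calibration ends at 9:46 AM.
Shipping prep ends at 9:46 AM − 15 min = 9:31 AM.
The burn-in test starts at 9:31 AM + 125 min = 11:36 AM.
Calibration starts at 11:36 AM − 125 min = 9:31 AM.

9:31 AM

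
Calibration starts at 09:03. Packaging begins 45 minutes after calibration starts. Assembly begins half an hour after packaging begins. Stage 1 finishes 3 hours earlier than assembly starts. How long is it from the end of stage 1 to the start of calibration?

Packaging starts at 09:03 + 45 min = 09:48.
Assembly starts at 09:48 + 30 min = 10:18.
Stage 1 ends at 10:18 − 180 min = 07:18.
From 07:18 to 09:03 is 1 h 45 min.

1 h 45 min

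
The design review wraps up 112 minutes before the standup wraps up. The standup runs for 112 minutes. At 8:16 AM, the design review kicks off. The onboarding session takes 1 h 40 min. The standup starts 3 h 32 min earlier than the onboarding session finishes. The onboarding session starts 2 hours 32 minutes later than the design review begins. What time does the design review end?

8:56 AM

The onboarding session starts at 8:16 AM + 152 min = 10:48 AM.
The onboarding session ends at 10:48 AM + 100 min = 12:28 PM.
The standup starts at 12:28 PM − 212 min = 8:56 AM.
The standup ends at 8:56 AM + 112 min = 10:48 AM.
The design review ends at 10:48 AM − 112 min = 8:56 AM.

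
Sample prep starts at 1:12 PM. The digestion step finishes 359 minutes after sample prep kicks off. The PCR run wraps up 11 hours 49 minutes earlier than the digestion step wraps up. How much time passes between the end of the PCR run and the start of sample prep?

The digestion step ends at 1:12 PM + 359 min = 7:11 PM.
The PCR run ends at 7:11 PM − 709 min = 7:22 AM.
From 7:22 AM to 1:12 PM is 5 hours 50 minutes.

5 hours 50 minutes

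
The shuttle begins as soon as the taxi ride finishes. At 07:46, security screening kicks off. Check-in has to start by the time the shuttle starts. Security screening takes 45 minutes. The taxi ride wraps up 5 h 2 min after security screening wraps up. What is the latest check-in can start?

Security screening ends at 07:46 + 45 min = 08:31.
The taxi ride ends at 08:31 + 302 min = 13:33.
So the shuttle starts at 13:33.
Check-in is bounded by the shuttle, so the latest it can start is 13:33.

13:33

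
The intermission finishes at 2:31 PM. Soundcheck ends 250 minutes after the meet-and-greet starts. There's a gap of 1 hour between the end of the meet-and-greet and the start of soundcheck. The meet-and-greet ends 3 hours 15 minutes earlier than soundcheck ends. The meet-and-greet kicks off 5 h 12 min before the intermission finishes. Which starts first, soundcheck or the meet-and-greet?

The meet-and-greet starts at 2:31 PM − 312 min = 9:19 AM.
Soundcheck ends at 9:19 AM + 250 min = 1:29 PM.
The meet-and-greet ends at 1:29 PM − 195 min = 10:14 AM.
Soundcheck starts at 10:14 AM + 60 min = 11:14 AM.
Soundcheck starts at 11:14 AM and the meet-and-greet starts at 9:19 AM, so the meet-and-greet is first.

the meet-and-greet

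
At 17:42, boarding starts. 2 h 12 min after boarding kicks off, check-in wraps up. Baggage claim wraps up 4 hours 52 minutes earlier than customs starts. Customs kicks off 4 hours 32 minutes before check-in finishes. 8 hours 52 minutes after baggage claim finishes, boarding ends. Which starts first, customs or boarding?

Check-in ends at 17:42 + 132 min = 19:54.
Customs starts at 19:54 − 272 min = 15:22.
Customs starts at 15:22 and boarding starts at 17:42, so customs is first.

customs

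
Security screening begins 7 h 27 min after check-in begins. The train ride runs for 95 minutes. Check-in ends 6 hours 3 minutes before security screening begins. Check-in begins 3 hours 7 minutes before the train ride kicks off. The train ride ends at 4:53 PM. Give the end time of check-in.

The train ride starts at 4:53 PM − 95 min = 3:18 PM.
Check-in starts at 3:18 PM − 187 min = 12:11 PM.
Security screening starts at 12:11 PM + 447 min = 7:38 PM.
Check-in ends at 7:38 PM − 363 min = 1:35 PM.

1:35 PM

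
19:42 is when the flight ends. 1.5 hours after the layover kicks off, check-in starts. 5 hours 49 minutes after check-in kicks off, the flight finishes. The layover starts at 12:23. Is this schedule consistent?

Yes

Check-in starts at 12:23 + 90 min = 13:53.
The flight ends at 13:53 + 349 min = 19:42.
That matches the stated 19:42, so the schedule is consistent.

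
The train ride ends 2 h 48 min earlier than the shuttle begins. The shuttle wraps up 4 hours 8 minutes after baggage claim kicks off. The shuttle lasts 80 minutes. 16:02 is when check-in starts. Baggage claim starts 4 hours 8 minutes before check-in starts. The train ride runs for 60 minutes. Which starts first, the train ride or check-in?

Baggage claim starts at 16:02 − 248 min = 11:54.
The shuttle ends at 11:54 + 248 min = 16:02.
The shuttle starts at 16:02 − 80 min = 14:42.
The train ride ends at 14:42 − 168 min = 11:54.
The train ride starts at 11:54 − 60 min = 10:54.
The train ride starts at 10:54 and check-in starts at 16:02, so the train ride is first.

the train ride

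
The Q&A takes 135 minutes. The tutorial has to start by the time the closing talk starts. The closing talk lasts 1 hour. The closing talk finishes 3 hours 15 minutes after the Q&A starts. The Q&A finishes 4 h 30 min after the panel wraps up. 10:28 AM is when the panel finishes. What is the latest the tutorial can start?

The Q&A ends at 10:28 AM + 270 min = 2:58 PM.
The Q&A starts at 2:58 PM − 135 min = 12:43 PM.
The closing talk ends at 12:43 PM + 195 min = 3:58 PM.
The closing talk starts at 3:58 PM − 60 min = 2:58 PM.
The tutorial is bounded by the closing talk, so the latest it can start is 2:58 PM.

2:58 PM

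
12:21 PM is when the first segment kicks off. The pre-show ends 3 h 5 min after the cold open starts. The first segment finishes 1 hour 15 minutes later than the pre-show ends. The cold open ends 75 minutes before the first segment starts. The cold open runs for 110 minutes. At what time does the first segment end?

The cold open ends at 12:21 PM − 75 min = 11:06 AM.
The cold open starts at 11:06 AM − 110 min = 9:16 AM.
The pre-show ends at 9:16 AM + 185 min = 12:21 PM.
The first segment ends at 12:21 PM + 75 min = 1:36 PM.

1:36 PM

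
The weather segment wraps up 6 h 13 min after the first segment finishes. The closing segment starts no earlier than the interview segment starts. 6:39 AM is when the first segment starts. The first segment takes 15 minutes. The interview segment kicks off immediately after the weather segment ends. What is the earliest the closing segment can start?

The first segment ends at 6:39 AM + 15 min = 6:54 AM.
The weather segment ends at 6:54 AM + 373 min = 1:07 PM.
So the interview segment starts at 1:07 PM.
The closing segment is bounded by the interview segment, so the earliest it can start is 1:07 PM.

1:07 PM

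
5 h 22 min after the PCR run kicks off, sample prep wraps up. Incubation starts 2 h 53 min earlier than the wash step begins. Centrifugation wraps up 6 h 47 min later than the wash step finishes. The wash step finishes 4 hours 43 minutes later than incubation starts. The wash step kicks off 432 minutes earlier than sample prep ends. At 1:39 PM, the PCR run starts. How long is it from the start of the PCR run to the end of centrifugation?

Sample prep ends at 1:39 PM + 322 min = 7:01 PM.
The wash step starts at 7:01 PM − 432 min = 11:49 AM.
Incubation starts at 11:49 AM − 173 min = 8:56 AM.
The wash step ends at 8:56 AM + 283 min = 1:39 PM.
Centrifugation ends at 1:39 PM + 407 min = 8:26 PM.
From 1:39 PM to 8:26 PM is 6 hours 47 minutes.

6 hours 47 minutes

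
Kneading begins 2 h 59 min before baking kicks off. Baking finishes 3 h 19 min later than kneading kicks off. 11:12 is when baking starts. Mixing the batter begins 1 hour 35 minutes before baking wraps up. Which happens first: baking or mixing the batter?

Kneading starts at 11:12 − 179 min = 08:13.
Baking ends at 08:13 + 199 min = 11:32.
Mixing the batter starts at 11:32 − 95 min = 09:57.
Baking starts at 11:12 and mixing the batter starts at 09:57, so mixing the batter is first.

mixing the batter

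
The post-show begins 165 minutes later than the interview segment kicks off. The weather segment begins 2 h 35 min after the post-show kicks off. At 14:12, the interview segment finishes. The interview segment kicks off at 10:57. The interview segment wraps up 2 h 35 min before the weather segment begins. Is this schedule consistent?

No

The post-show starts at 10:57 + 165 min = 13:42.
The weather segment starts at 13:42 + 155 min = 16:17.
The interview segment ends at 16:17 − 155 min = 13:42.
But the interview segment is also said to end at 14:12 — a 30-minute conflict.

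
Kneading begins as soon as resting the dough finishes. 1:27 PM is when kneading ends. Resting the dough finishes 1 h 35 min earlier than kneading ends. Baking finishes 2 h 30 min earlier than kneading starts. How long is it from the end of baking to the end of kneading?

Resting the dough ends at 1:27 PM − 95 min = 11:52 AM.
So kneading starts at 11:52 AM.
Baking ends at 11:52 AM − 150 min = 9:22 AM.
From 9:22 AM to 1:27 PM is 245 minutes.

245 minutes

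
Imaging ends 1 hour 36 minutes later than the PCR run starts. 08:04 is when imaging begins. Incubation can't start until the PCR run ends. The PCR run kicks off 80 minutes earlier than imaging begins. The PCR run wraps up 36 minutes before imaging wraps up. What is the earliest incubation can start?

07:44

The PCR run starts at 08:04 − 80 min = 06:44.
Imaging ends at 06:44 + 96 min = 08:20.
The PCR run ends at 08:20 − 36 min = 07:44.
Incubation is bounded by the PCR run, so the earliest it can start is 07:44.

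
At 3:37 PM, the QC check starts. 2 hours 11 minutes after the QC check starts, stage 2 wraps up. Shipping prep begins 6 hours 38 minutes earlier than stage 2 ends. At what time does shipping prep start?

Stage 2 ends at 3:37 PM + 131 min = 5:48 PM.
Shipping prep starts at 5:48 PM − 398 min = 11:10 AM.

11:10 AM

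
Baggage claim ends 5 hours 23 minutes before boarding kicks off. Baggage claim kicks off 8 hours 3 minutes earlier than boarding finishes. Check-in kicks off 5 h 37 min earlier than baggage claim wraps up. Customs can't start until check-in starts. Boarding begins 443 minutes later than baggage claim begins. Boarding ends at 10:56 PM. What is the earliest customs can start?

Baggage claim starts at 10:56 PM − 483 min = 2:53 PM.
Boarding starts at 2:53 PM + 443 min = 10:16 PM.
Baggage claim ends at 10:16 PM − 323 min = 4:53 PM.
Check-in starts at 4:53 PM − 337 min = 11:16 AM.
Customs is bounded by check-in, so the earliest it can start is 11:16 AM.

11:16 AM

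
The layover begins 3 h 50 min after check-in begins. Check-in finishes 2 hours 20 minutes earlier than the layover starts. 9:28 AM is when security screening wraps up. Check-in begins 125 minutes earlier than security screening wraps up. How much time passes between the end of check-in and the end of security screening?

Check-in starts at 9:28 AM − 125 min = 7:23 AM.
The layover starts at 7:23 AM + 230 min = 11:13 AM.
Check-in ends at 11:13 AM − 140 min = 8:53 AM.
From 8:53 AM to 9:28 AM is 35 minutes.

35 minutes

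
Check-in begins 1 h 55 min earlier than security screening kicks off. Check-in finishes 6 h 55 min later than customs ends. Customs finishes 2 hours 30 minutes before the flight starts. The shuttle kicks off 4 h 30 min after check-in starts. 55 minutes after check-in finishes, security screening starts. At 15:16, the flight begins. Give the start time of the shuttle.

Customs ends at 15:16 − 150 min = 12:46.
Check-in ends at 12:46 + 415 min = 19:41.
Security screening starts at 19:41 + 55 min = 20:36.
Check-in starts at 20:36 − 115 min = 18:41.
The shuttle starts at 18:41 + 270 min = 23:11.

23:11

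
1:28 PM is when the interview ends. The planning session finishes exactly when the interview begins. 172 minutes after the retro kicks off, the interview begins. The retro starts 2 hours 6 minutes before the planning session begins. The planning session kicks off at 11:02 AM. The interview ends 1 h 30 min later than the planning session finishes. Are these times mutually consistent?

The retro starts at 11:02 AM − 126 min = 8:56 AM.
The interview starts at 8:56 AM + 172 min = 11:48 AM.
So the planning session ends at 11:48 AM.
The interview ends at 11:48 AM + 90 min = 1:18 PM.
But the interview is also said to end at 1:28 PM — a 10-minute conflict.

No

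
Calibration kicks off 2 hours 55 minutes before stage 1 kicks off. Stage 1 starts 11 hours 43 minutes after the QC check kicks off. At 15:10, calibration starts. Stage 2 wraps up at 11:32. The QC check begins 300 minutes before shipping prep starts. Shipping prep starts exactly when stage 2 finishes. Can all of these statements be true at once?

No

Shipping prep starts at 11:32.
The QC check starts at 11:32 − 300 min = 06:32.
Stage 1 starts at 06:32 + 703 min = 18:15.
Calibration starts at 18:15 − 175 min = 15:20.
But calibration is also said to start at 15:10 — a 10-minute conflict.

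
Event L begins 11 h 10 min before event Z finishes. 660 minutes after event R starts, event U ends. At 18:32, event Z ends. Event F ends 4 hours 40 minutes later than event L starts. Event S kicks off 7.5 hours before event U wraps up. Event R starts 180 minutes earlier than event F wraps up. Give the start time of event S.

12:32

Event L starts at 18:32 − 670 min = 07:22.
Event F ends at 07:22 + 280 min = 12:02.
Event R starts at 12:02 − 180 min = 09:02.
Event U ends at 09:02 + 660 min = 20:02.
Event S starts at 20:02 − 450 min = 12:32.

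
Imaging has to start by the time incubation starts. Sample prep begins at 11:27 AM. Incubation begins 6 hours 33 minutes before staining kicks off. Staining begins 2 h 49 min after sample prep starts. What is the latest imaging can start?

7:43 AM

Staining starts at 11:27 AM + 169 min = 2:16 PM.
Incubation starts at 2:16 PM − 393 min = 7:43 AM.
Imaging is bounded by incubation, so the latest it can start is 7:43 AM.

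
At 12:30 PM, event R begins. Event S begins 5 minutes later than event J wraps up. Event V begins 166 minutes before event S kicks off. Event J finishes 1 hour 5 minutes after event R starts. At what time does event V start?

10:54 AM

Event J ends at 12:30 PM + 65 min = 1:35 PM.
Event S starts at 1:35 PM + 5 min = 1:40 PM.
Event V starts at 1:40 PM − 166 min = 10:54 AM.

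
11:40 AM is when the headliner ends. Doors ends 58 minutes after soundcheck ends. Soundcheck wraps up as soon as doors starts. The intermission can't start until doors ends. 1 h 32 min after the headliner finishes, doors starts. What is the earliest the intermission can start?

2:10 PM

Doors starts at 11:40 AM + 92 min = 1:12 PM.
So soundcheck ends at 1:12 PM.
Doors ends at 1:12 PM + 58 min = 2:10 PM.
The intermission is bounded by doors, so the earliest it can start is 2:10 PM.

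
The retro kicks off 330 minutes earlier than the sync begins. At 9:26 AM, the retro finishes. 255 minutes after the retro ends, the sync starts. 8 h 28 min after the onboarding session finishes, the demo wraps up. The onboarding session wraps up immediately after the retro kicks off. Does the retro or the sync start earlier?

The sync starts at 9:26 AM + 255 min = 1:41 PM.
The retro starts at 1:41 PM − 330 min = 8:11 AM.
The retro starts at 8:11 AM and the sync starts at 1:41 PM, so the retro is first.

the retro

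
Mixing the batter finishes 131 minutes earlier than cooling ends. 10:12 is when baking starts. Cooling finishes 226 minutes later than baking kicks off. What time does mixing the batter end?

Cooling ends at 10:12 + 226 min = 13:58.
Mixing the batter ends at 13:58 − 131 min = 11:47.

11:47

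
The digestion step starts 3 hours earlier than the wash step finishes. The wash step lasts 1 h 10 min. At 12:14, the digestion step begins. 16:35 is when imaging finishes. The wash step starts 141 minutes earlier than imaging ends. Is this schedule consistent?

The wash step starts at 16:35 − 141 min = 14:14.
The wash step ends at 14:14 + 70 min = 15:24.
The digestion step starts at 15:24 − 180 min = 12:24.
But the digestion step is also said to start at 12:14 — a 10-minute conflict.

No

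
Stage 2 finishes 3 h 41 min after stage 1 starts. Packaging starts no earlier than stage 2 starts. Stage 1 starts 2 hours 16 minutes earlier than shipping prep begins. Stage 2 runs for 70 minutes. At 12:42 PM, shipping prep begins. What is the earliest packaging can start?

12:57 PM

Stage 1 starts at 12:42 PM − 136 min = 10:26 AM.
Stage 2 ends at 10:26 AM + 221 min = 2:07 PM.
Stage 2 starts at 2:07 PM − 70 min = 12:57 PM.
Packaging is bounded by stage 2, so the earliest it can start is 12:57 PM.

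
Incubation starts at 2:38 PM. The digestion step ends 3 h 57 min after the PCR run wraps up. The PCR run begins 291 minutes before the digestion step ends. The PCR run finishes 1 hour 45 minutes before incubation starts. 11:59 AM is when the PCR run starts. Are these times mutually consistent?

Yes

The PCR run ends at 2:38 PM − 105 min = 12:53 PM.
The digestion step ends at 12:53 PM + 237 min = 4:50 PM.
The PCR run starts at 4:50 PM − 291 min = 11:59 AM.
That matches the stated 11:59 AM, so the schedule is consistent.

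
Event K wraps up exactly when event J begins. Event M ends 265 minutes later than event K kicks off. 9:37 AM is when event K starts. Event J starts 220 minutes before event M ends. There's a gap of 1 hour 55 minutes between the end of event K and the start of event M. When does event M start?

Event M ends at 9:37 AM + 265 min = 2:02 PM.
Event J starts at 2:02 PM − 220 min = 10:22 AM.
So event K ends at 10:22 AM.
Event M starts at 10:22 AM + 115 min = 12:17 PM.

12:17 PM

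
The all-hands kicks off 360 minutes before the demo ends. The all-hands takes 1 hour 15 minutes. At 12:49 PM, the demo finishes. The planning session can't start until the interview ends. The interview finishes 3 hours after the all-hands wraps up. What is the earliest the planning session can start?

11:04 AM

The all-hands starts at 12:49 PM − 360 min = 6:49 AM.
The all-hands ends at 6:49 AM + 75 min = 8:04 AM.
The interview ends at 8:04 AM + 180 min = 11:04 AM.
The planning session is bounded by the interview, so the earliest it can start is 11:04 AM.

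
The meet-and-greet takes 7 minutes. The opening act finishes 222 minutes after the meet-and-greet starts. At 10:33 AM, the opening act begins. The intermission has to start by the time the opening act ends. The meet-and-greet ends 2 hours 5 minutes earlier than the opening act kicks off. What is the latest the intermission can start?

12:03 PM

The meet-and-greet ends at 10:33 AM − 125 min = 8:28 AM.
The meet-and-greet starts at 8:28 AM − 7 min = 8:21 AM.
The opening act ends at 8:21 AM + 222 min = 12:03 PM.
The intermission is bounded by the opening act, so the latest it can start is 12:03 PM.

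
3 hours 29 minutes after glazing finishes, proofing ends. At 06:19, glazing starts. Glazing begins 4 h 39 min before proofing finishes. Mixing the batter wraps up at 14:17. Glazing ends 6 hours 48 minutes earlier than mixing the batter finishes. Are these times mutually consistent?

Yes

Glazing ends at 14:17 − 408 min = 07:29.
Proofing ends at 07:29 + 209 min = 10:58.
Glazing starts at 10:58 − 279 min = 06:19.
That matches the stated 06:19, so the schedule is consistent.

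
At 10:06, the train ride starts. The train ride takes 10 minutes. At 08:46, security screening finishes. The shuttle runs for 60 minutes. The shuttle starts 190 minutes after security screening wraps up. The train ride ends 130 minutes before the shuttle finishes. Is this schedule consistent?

The shuttle starts at 08:46 + 190 min = 11:56.
The shuttle ends at 11:56 + 60 min = 12:56.
The train ride ends at 12:56 − 130 min = 10:46.
The train ride starts at 10:46 − 10 min = 10:36.
But the train ride is also said to start at 10:06 — a 30-minute conflict.

No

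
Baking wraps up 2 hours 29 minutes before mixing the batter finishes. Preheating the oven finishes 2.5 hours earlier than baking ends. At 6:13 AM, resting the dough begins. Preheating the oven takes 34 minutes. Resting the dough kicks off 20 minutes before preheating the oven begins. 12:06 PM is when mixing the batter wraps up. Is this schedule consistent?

Baking ends at 12:06 PM − 149 min = 9:37 AM.
Preheating the oven ends at 9:37 AM − 150 min = 7:07 AM.
Preheating the oven starts at 7:07 AM − 34 min = 6:33 AM.
Resting the dough starts at 6:33 AM − 20 min = 6:13 AM.
That matches the stated 6:13 AM, so the schedule is consistent.

Yes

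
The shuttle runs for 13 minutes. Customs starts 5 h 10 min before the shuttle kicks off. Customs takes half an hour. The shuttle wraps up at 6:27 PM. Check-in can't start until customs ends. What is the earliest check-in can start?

1:34 PM

The shuttle starts at 6:27 PM − 13 min = 6:14 PM.
Customs starts at 6:14 PM − 310 min = 1:04 PM.
Customs ends at 1:04 PM + 30 min = 1:34 PM.
Check-in is bounded by customs, so the earliest it can start is 1:34 PM.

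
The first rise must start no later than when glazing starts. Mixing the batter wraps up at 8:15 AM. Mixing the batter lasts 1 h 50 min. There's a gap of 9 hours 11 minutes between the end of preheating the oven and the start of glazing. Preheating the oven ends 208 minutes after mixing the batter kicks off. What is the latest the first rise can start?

7:04 PM

Mixing the batter starts at 8:15 AM − 110 min = 6:25 AM.
Preheating the oven ends at 6:25 AM + 208 min = 9:53 AM.
Glazing starts at 9:53 AM + 551 min = 7:04 PM.
The first rise is bounded by glazing, so the latest it can start is 7:04 PM.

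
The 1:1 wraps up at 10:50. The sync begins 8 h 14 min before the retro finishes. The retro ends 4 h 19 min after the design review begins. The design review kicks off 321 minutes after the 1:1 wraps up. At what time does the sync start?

12:16

The design review starts at 10:50 + 321 min = 16:11.
The retro ends at 16:11 + 259 min = 20:30.
The sync starts at 20:30 − 494 min = 12:16.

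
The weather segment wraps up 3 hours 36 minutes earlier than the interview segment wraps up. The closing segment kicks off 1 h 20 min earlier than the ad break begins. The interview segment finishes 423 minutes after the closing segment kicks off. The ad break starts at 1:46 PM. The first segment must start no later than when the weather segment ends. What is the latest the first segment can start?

3:53 PM

The closing segment starts at 1:46 PM − 80 min = 12:26 PM.
The interview segment ends at 12:26 PM + 423 min = 7:29 PM.
The weather segment ends at 7:29 PM − 216 min = 3:53 PM.
The first segment is bounded by the weather segment, so the latest it can start is 3:53 PM.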